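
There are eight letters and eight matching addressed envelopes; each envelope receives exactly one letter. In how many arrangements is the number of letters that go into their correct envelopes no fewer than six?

# with exactly i fixed is C(8,i)·!(8-i); sum over i=6..8:
  i=6: C(8,6)·!2 = 28·1 = 28
  i=7: C(8,7)·!1 = 8·0 = 0
  i=8: C(8,8)·!0 = 1·1 = 1
Total = 29.

29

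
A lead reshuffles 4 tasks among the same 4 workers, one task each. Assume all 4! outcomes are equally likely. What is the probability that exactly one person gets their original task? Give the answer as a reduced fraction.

Favorable outcomes: C(4,1)·!3 = 4·2 = 8.
Total outcomes: 4! = 24.
Probability = 8/24 = 1/3.

1/3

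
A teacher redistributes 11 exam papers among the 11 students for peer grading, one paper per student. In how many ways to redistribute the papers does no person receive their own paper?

The number of derangements of 11 is !11 = Σ_{k=0}^{11} (-1)^k·11!/k!
= 11! - 11!/1! + 11!/2! - 11!/3! + 11!/4! - 11!/5! + 11!/6! - 11!/7! + 11!/8! - 11!/9! + 11!/10! - 11!/11!
= 39916800 - 39916800 + 19958400 - 6652800 + 1663200 - 332640 + 55440 - 7920 + 990 - 110 + 11 - 1
= 14684570

14684570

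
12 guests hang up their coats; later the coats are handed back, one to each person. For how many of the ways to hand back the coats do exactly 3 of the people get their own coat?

Pick the 3 fixed positions: C(12,3) = 220 ways.
The remaining 9 must be deranged: !9 = 133496.
Total: 220 × 133496 = 29369120.

29369120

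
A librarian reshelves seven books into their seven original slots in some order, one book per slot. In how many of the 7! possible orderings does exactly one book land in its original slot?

1855

Pick the single fixed position: C(7,1) = 7 ways.
The remaining 6 must be deranged: !6 = 265.
Total: 7 × 265 = 1855.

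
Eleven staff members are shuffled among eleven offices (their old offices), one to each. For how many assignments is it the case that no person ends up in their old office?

Recurrence: !11 = 10·(!10 + !9).
!11 = 10·(1334961 + 133496) = 10·1468457 = 14684570

14684570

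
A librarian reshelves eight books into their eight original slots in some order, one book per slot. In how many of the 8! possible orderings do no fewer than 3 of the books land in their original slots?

# with exactly i fixed is C(8,i)·!(8-i); sum over i=3..8:
  i=3: C(8,3)·!5 = 56·44 = 2464
  i=4: C(8,4)·!4 = 70·9 = 630
  i=5: C(8,5)·!3 = 56·2 = 112
  i=6: C(8,6)·!2 = 28·1 = 28
  i=7: C(8,7)·!1 = 8·0 = 0
  i=8: C(8,8)·!0 = 1·1 = 1
Total = 3235.

3235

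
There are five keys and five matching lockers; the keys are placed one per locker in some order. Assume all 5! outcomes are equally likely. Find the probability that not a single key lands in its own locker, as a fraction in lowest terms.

Favorable outcomes: !5 = 44.
Total outcomes: 5! = 120.
Probability = 44/120 = 11/30.

11/30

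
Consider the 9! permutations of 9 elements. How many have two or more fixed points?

95887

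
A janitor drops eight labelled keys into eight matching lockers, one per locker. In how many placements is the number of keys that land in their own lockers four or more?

771

Sum C(8,i)·!(8-i) for i = 4..8:
  i=4: C(8,4)·!4 = 70·9 = 630
  i=5: C(8,5)·!3 = 56·2 = 112
  i=6: C(8,6)·!2 = 28·1 = 28
  i=7: C(8,7)·!1 = 8·0 = 0
  i=8: C(8,8)·!0 = 1·1 = 1
Total = 771.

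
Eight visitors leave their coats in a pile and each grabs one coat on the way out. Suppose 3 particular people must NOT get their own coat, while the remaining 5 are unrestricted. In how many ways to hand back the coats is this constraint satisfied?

27240

Let A_j be the event that the j-th constrained one is fixed. By inclusion-exclusion over the 3 events:
Σ_{j=0}^{3} (-1)^j C(3,j)(8-j)!
= C(3,0)·8! - C(3,1)·7! + C(3,2)·6! - C(3,3)·5!
= 40320 - 15120 + 2160 - 120
= 27240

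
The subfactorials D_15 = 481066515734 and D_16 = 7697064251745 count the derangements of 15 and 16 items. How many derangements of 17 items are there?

D_17 = (17-1)·(D_16 + D_15) = 16·(7697064251745 + 481066515734) = 16·8178130767479 = 130850092279664.

130850092279664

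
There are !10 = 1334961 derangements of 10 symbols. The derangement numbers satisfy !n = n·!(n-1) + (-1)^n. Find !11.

14684570

!11 = 11·1334961 - 1 = 14684570.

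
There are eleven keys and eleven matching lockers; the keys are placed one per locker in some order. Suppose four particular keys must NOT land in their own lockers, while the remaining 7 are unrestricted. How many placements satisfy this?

27422640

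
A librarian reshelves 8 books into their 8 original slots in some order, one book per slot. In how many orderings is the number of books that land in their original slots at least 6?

# with exactly i fixed is C(8,i)·!(8-i); sum over i=6..8:
  i=6: C(8,6)·!2 = 28·1 = 28
  i=7: C(8,7)·!1 = 8·0 = 0
  i=8: C(8,8)·!0 = 1·1 = 1
Total = 29.

29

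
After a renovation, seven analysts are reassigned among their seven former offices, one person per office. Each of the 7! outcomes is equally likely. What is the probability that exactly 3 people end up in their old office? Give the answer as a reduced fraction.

1/16

Favorable outcomes: C(7,3)·!4 = 35·9 = 315.
Total outcomes: 7! = 5040.
Probability = 315/5040 = 1/16.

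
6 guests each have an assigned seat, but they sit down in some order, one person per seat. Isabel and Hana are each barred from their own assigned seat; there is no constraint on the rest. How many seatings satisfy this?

Inclusion-exclusion on the 2 forbidden self-matches:
Σ_{j=0}^{2} (-1)^j C(2,j)(6-j)!
= C(2,0)·6! - C(2,1)·5! + C(2,2)·4!
= 720 - 240 + 24
= 504

504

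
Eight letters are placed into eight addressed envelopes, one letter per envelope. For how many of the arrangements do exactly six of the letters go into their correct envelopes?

28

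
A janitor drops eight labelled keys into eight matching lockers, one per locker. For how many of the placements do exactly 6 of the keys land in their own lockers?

28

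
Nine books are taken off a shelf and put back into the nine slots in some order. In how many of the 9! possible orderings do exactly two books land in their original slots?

Choose which 2 of the 9 are fixed: C(9,2) = 36.
The remaining 7 must be deranged: !7 = 1854.
Total: 36 × 1854 = 66744.

66744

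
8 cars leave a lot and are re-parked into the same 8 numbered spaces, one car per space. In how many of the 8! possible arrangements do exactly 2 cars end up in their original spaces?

Choose which 2 of the 8 are fixed: C(8,2) = 28.
The other 6 form a derangement: !6 = 265.
Total: 28 × 265 = 7420.

7420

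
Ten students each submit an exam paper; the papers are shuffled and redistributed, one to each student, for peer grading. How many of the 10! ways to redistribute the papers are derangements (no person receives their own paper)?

1334961

Recurrence: !10 = 10·!9 + (-1)^10.
!10 = 10·133496 + 1 = 1334961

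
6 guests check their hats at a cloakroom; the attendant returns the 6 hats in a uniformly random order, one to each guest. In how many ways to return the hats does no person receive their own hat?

265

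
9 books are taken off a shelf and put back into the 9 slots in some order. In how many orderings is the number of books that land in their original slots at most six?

Sum C(9,i)·!(9-i) for i = 0..6:
  i=0: C(9,0)·!9 = 1·133496 = 133496
  i=1: C(9,1)·!8 = 9·14833 = 133497
  i=2: C(9,2)·!7 = 36·1854 = 66744
  i=3: C(9,3)·!6 = 84·265 = 22260
  i=4: C(9,4)·!5 = 126·44 = 5544
  i=5: C(9,5)·!4 = 126·9 = 1134
  i=6: C(9,6)·!3 = 84·2 = 168
Total = 362843.

362843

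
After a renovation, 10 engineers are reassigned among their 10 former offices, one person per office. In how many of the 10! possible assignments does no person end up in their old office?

The number of derangements of 10 is !10 = Σ_{k=0}^{10} (-1)^k·10!/k!
= 10! - 10!/1! + 10!/2! - 10!/3! + 10!/4! - 10!/5! + 10!/6! - 10!/7! + 10!/8! - 10!/9! + 10!/10!
= 3628800 - 3628800 + 1814400 - 604800 + 151200 - 30240 + 5040 - 720 + 90 - 10 + 1
= 1334961

1334961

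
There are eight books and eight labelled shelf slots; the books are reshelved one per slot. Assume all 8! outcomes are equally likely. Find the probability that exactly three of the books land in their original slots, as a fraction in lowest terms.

11/180

Favorable outcomes: C(8,3)·!5 = 56·44 = 2464.
Total outcomes: 8! = 40320.
Probability = 2464/40320 = 11/180.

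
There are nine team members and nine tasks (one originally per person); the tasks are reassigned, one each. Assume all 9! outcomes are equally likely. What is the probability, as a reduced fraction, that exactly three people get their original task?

Favorable outcomes: C(9,3)·!6 = 84·265 = 22260.
Total outcomes: 9! = 362880.
Probability = 22260/362880 = 53/864.

53/864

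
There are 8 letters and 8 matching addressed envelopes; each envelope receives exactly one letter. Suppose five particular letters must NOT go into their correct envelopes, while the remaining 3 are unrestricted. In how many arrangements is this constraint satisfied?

21234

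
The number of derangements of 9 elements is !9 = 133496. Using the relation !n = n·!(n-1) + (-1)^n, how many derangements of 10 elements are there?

!10 = 10·133496 + 1 = 1334961.

1334961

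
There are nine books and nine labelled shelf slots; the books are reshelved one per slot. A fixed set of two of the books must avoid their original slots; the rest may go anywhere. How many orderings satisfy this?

Inclusion-exclusion on the 2 forbidden self-matches:
Σ_{j=0}^{2} (-1)^j C(2,j)(9-j)!
= C(2,0)·9! - C(2,1)·8! + C(2,2)·7!
= 362880 - 80640 + 5040
= 287280

287280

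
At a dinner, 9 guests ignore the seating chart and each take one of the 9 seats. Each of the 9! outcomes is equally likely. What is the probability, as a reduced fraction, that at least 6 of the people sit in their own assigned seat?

Favorable outcomes: Σ_{i≥6} C(9,i)·!(9-i) = 84·2 + 36·1 + 9·0 + 1·1 = 205.
Total outcomes: 9! = 362880.
Probability = 205/362880 = 41/72576.

41/72576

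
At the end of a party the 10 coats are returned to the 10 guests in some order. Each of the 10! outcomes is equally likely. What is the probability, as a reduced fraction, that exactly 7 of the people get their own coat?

1/15120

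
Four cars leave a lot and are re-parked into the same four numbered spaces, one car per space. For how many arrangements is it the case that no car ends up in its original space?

9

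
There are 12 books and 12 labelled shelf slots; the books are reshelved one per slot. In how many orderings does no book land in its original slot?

176214841

Use !n = n·!(n-1) + (-1)^n.
!12 = 12·14684570 + 1 = 176214841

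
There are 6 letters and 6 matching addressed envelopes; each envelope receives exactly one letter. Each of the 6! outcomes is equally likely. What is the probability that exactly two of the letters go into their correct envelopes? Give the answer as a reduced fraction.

3/16

Favorable outcomes: C(6,2)·!4 = 15·9 = 135.
Total outcomes: 6! = 720.
Probability = 135/720 = 3/16.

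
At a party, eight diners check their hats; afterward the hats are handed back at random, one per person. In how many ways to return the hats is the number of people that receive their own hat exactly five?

112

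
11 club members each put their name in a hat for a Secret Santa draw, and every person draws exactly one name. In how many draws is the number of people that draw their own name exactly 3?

Pick the 3 fixed positions: C(11,3) = 165 ways.
The other 8 form a derangement: !8 = 14833.
Total: 165 × 14833 = 2447445.

2447445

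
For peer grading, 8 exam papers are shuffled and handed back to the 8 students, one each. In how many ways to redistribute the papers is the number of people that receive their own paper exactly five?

112

Pick the 5 fixed positions: C(8,5) = 56 ways.
The other 3 form a derangement: !3 = 2.
Total: 56 × 2 = 112.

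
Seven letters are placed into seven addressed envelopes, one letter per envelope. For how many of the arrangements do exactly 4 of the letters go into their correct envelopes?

Choose which 4 of the 7 are fixed: C(7,4) = 35.
The other 3 form a derangement: !3 = 2.
Total: 35 × 2 = 70.

70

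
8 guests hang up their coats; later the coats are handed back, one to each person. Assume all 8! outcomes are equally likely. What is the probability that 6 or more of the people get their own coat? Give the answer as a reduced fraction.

29/40320

Favorable outcomes: Σ_{i≥6} C(8,i)·!(8-i) = 28·1 + 8·0 + 1·1 = 29.
Total outcomes: 8! = 40320.
Probability = 29/40320 = 29/40320.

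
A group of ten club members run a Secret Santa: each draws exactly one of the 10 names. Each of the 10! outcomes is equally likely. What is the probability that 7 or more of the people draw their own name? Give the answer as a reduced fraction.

Favorable outcomes: Σ_{i≥7} C(10,i)·!(10-i) = 120·2 + 45·1 + 10·0 + 1·1 = 286.
Total outcomes: 10! = 3628800.
Probability = 286/3628800 = 143/1814400.

143/1814400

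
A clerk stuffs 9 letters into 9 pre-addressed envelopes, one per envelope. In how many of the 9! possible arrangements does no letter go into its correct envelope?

133496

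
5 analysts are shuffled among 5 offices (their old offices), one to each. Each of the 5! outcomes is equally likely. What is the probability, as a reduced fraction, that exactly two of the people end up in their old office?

1/6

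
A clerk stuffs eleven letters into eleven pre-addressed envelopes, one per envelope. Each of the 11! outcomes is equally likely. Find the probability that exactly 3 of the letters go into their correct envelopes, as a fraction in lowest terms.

Favorable outcomes: C(11,3)·!8 = 165·14833 = 2447445.
Total outcomes: 11! = 39916800.
Probability = 2447445/39916800 = 2119/34560.

2119/34560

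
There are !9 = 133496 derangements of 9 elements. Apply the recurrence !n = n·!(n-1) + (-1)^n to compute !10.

!10 = 10·133496 + 1 = 1334961.

1334961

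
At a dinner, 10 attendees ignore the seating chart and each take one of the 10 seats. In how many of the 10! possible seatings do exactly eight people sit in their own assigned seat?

45

Pick the 8 fixed positions: C(10,8) = 45 ways.
The other 2 form a derangement: !2 = 1.
Total: 45 × 1 = 45.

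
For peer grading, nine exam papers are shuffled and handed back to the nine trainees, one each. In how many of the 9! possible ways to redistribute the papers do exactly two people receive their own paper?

66744

Choose which 2 of the 9 are fixed: C(9,2) = 36.
The remaining 7 must be deranged: !7 = 1854.
Total: 36 × 1854 = 66744.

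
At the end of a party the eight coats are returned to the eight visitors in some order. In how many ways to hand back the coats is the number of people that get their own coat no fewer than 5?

Sum C(8,i)·!(8-i) for i = 5..8:
  i=5: C(8,5)·!3 = 56·2 = 112
  i=6: C(8,6)·!2 = 28·1 = 28
  i=7: C(8,7)·!1 = 8·0 = 0
  i=8: C(8,8)·!0 = 1·1 = 1
Total = 141.

141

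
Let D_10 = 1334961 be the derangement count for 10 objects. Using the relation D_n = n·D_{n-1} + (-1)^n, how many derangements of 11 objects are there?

14684570

D_11 = 11·1334961 - 1 = 14684570.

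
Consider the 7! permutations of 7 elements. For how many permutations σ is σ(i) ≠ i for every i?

1854

The subfactorial !7 = [7!/e] (nearest integer).
7! = 5040, and 5040/e ≈ 1854.11, so !7 = 1854.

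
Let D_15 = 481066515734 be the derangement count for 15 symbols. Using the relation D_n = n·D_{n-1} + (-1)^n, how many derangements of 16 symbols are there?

D_16 = 16·481066515734 + 1 = 7697064251745.

7697064251745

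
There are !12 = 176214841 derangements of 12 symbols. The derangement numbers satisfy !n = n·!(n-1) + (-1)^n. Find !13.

2290792932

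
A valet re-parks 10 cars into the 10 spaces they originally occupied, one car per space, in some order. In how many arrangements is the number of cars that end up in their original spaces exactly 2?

667485

Pick the 2 fixed positions: C(10,2) = 45 ways.
The other 8 form a derangement: !8 = 14833.
Total: 45 × 14833 = 667485.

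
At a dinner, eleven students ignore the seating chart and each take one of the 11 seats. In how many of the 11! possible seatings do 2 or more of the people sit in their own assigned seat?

# with exactly i fixed is C(11,i)·!(11-i); sum over i=2..11:
  i=2: C(11,2)·!9 = 55·133496 = 7342280
  i=3: C(11,3)·!8 = 165·14833 = 2447445
  i=4: C(11,4)·!7 = 330·1854 = 611820
  i=5: C(11,5)·!6 = 462·265 = 122430
  i=6: C(11,6)·!5 = 462·44 = 20328
  i=7: C(11,7)·!4 = 330·9 = 2970
  i=8: C(11,8)·!3 = 165·2 = 330
  i=9: C(11,9)·!2 = 55·1 = 55
  i=10: C(11,10)·!1 = 11·0 = 0
  i=11: C(11,11)·!0 = 1·1 = 1
Total = 10547659.

10547659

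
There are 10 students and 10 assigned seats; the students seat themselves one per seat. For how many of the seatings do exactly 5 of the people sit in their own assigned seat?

Pick the 5 fixed positions: C(10,5) = 252 ways.
The other 5 form a derangement: !5 = 44.
Total: 252 × 44 = 11088.

11088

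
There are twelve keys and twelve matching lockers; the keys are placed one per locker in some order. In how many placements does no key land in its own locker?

176214841

!12 is the nearest integer to 12!/e.
12! = 479001600, and 479001600/e ≈ 176214840.93, so !12 = 176214841.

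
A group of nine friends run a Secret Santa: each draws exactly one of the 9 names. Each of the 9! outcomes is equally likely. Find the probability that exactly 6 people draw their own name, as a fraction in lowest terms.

1/2160

Favorable outcomes: C(9,6)·!3 = 84·2 = 168.
Total outcomes: 9! = 362880.
Probability = 168/362880 = 1/2160.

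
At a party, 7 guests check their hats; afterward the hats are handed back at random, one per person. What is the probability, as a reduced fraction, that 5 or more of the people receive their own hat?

11/2520

Favorable outcomes: Σ_{i≥5} C(7,i)·!(7-i) = 21·1 + 7·0 + 1·1 = 22.
Total outcomes: 7! = 5040.
Probability = 22/5040 = 11/2520.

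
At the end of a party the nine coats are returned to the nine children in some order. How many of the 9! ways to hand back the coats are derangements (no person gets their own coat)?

Recurrence: !9 = 9·!8 + (-1)^9.
!9 = 9·14833 - 1 = 133496

133496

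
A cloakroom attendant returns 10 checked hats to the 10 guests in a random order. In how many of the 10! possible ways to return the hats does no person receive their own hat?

1334961

Use !n = n·!(n-1) + (-1)^n.
!10 = 10·133496 + 1 = 1334961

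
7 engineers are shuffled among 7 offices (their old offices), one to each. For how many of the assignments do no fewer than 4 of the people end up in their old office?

# with exactly i fixed is C(7,i)·!(7-i); sum over i=4..7:
  i=4: C(7,4)·!3 = 35·2 = 70
  i=5: C(7,5)·!2 = 21·1 = 21
  i=6: C(7,6)·!1 = 7·0 = 0
  i=7: C(7,7)·!0 = 1·1 = 1
Total = 92.

92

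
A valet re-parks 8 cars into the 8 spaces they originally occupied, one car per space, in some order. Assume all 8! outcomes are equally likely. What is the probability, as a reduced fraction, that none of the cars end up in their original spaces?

2119/5760

Favorable outcomes: !8 = 14833.
Total outcomes: 8! = 40320.
Probability = 14833/40320 = 2119/5760.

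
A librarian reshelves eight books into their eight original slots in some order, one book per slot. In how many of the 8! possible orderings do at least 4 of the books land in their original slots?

Sum C(8,i)·!(8-i) for i = 4..8:
  i=4: C(8,4)·!4 = 70·9 = 630
  i=5: C(8,5)·!3 = 56·2 = 112
  i=6: C(8,6)·!2 = 28·1 = 28
  i=7: C(8,7)·!1 = 8·0 = 0
  i=8: C(8,8)·!0 = 1·1 = 1
Total = 771.

771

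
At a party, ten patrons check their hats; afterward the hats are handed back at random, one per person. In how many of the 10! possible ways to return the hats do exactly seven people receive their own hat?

240

Choose which 7 of the 10 are fixed: C(10,7) = 120.
The remaining 3 must be deranged: !3 = 2.
Total: 120 × 2 = 240.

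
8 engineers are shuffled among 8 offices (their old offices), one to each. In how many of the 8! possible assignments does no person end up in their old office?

14833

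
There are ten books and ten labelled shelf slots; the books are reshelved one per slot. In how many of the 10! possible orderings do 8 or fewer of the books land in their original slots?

3628799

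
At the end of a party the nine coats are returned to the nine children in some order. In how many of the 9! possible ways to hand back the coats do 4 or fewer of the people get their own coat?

Sum C(9,i)·!(9-i) for i = 0..4:
  i=0: C(9,0)·!9 = 1·133496 = 133496
  i=1: C(9,1)·!8 = 9·14833 = 133497
  i=2: C(9,2)·!7 = 36·1854 = 66744
  i=3: C(9,3)·!6 = 84·265 = 22260
  i=4: C(9,4)·!5 = 126·44 = 5544
Total = 361541.

361541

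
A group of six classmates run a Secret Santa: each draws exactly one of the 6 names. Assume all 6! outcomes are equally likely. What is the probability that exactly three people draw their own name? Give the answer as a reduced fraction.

Favorable outcomes: C(6,3)·!3 = 20·2 = 40.
Total outcomes: 6! = 720.
Probability = 40/720 = 1/18.

1/18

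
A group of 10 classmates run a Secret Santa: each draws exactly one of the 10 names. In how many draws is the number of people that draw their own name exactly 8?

Choose which 8 of the 10 are fixed: C(10,8) = 45.
The other 2 form a derangement: !2 = 1.
Total: 45 × 1 = 45.

45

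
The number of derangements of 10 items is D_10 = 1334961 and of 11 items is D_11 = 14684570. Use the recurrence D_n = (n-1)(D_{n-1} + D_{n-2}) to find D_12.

D_12 = (12-1)·(D_11 + D_10) = 11·(14684570 + 1334961) = 11·16019531 = 176214841.

176214841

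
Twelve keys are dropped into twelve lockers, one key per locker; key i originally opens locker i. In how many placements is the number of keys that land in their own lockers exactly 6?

244860

Pick the 6 fixed positions: C(12,6) = 924 ways.
The remaining 6 must be deranged: !6 = 265.
Total: 924 × 265 = 244860.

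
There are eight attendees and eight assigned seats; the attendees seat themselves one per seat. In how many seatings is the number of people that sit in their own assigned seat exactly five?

112

Choose which 5 of the 8 are fixed: C(8,5) = 56.
The other 3 form a derangement: !3 = 2.
Total: 56 × 2 = 112.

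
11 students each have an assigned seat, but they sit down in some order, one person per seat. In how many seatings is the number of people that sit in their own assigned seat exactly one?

Choose which one of the 11 is fixed: C(11,1) = 11.
The other 10 form a derangement: !10 = 1334961.
Total: 11 × 1334961 = 14684571.

14684571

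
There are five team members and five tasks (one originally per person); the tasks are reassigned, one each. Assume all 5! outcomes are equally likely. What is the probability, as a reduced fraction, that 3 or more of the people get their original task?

11/120

Favorable outcomes: Σ_{i≥3} C(5,i)·!(5-i) = 10·1 + 5·0 + 1·1 = 11.
Total outcomes: 5! = 120.
Probability = 11/120 = 11/120.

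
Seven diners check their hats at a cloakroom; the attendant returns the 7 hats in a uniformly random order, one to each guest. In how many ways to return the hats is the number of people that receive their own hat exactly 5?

21

Pick the 5 fixed positions: C(7,5) = 21 ways.
The other 2 form a derangement: !2 = 1.
Total: 21 × 1 = 21.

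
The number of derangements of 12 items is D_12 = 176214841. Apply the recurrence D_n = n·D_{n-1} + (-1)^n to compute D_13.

D_13 = 13·176214841 - 1 = 2290792932.

2290792932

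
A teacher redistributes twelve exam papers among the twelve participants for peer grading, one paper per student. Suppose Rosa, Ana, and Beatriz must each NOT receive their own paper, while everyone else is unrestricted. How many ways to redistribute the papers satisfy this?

369774720

Let A_j be the event that the j-th constrained one is fixed. By inclusion-exclusion over the 3 events:
Σ_{j=0}^{3} (-1)^j C(3,j)(12-j)!
= C(3,0)·12! - C(3,1)·11! + C(3,2)·10! - C(3,3)·9!
= 479001600 - 119750400 + 10886400 - 362880
= 369774720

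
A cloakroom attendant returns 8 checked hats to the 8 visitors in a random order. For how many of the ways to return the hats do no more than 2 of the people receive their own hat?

Sum C(8,i)·!(8-i) for i = 0..2:
  i=0: C(8,0)·!8 = 1·14833 = 14833
  i=1: C(8,1)·!7 = 8·1854 = 14832
  i=2: C(8,2)·!6 = 28·265 = 7420
Total = 37085.

37085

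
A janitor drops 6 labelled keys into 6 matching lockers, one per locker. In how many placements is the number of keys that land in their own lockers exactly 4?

15

Choose which 4 of the 6 are fixed: C(6,4) = 15.
The other 2 form a derangement: !2 = 1.
Total: 15 × 1 = 15.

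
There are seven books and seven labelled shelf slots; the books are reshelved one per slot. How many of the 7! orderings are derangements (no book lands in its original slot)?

Use !n = n·!(n-1) + (-1)^n.
!7 = 7·265 - 1 = 1854

1854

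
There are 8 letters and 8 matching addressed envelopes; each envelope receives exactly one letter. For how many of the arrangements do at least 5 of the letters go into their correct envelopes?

# with exactly i fixed is C(8,i)·!(8-i); sum over i=5..8:
  i=5: C(8,5)·!3 = 56·2 = 112
  i=6: C(8,6)·!2 = 28·1 = 28
  i=7: C(8,7)·!1 = 8·0 = 0
  i=8: C(8,8)·!0 = 1·1 = 1
Total = 141.

141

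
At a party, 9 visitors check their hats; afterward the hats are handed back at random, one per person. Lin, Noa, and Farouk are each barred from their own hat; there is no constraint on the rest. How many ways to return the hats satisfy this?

Let A_j be the event that the j-th constrained one is fixed. By inclusion-exclusion over the 3 events:
Σ_{j=0}^{3} (-1)^j C(3,j)(9-j)!
= C(3,0)·9! - C(3,1)·8! + C(3,2)·7! - C(3,3)·6!
= 362880 - 120960 + 15120 - 720
= 256320

256320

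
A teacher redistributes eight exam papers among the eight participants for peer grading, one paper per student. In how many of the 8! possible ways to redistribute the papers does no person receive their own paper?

!8 is the nearest integer to 8!/e.
8! = 40320, and 40320/e ≈ 14832.90, so !8 = 14833.

14833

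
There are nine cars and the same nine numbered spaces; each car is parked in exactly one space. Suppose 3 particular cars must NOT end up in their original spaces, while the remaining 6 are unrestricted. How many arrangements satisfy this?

256320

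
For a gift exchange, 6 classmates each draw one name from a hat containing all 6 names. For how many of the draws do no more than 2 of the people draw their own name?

# with exactly i fixed is C(6,i)·!(6-i); sum over i=0..2:
  i=0: C(6,0)·!6 = 1·265 = 265
  i=1: C(6,1)·!5 = 6·44 = 264
  i=2: C(6,2)·!4 = 15·9 = 135
Total = 664.

664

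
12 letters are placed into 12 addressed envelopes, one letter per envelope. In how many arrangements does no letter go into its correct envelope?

176214841

Recurrence: !12 = 11·(!11 + !10).
!12 = 11·(14684570 + 1334961) = 11·16019531 = 176214841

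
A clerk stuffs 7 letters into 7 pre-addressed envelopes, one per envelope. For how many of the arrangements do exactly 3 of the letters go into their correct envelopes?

Choose which 3 of the 7 are fixed: C(7,3) = 35.
The remaining 4 must be deranged: !4 = 9.
Total: 35 × 9 = 315.

315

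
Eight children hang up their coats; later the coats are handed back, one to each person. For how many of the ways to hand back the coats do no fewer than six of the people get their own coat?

29

Sum C(8,i)·!(8-i) for i = 6..8:
  i=6: C(8,6)·!2 = 28·1 = 28
  i=7: C(8,7)·!1 = 8·0 = 0
  i=8: C(8,8)·!0 = 1·1 = 1
Total = 29.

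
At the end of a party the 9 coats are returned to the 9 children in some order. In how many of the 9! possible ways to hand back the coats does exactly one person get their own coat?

133497

Choose which one of the 9 is fixed: C(9,1) = 9.
The other 8 form a derangement: !8 = 14833.
Total: 9 × 14833 = 133497.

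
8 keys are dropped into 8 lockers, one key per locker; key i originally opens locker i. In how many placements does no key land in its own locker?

14833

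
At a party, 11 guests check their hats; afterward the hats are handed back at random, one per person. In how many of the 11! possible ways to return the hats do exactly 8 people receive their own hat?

Choose which 8 of the 11 are fixed: C(11,8) = 165.
The remaining 3 must be deranged: !3 = 2.
Total: 165 × 2 = 330.

330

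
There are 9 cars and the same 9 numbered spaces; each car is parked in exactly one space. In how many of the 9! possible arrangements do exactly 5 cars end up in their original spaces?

1134

Choose which 5 of the 9 are fixed: C(9,5) = 126.
The other 4 form a derangement: !4 = 9.
Total: 126 × 9 = 1134.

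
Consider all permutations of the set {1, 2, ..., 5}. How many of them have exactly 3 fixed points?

Pick the 3 fixed positions: C(5,3) = 10 ways.
The remaining 2 must be deranged: !2 = 1.
Total: 10 × 1 = 10.

10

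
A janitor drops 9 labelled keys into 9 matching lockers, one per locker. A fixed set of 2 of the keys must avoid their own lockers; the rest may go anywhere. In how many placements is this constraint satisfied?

287280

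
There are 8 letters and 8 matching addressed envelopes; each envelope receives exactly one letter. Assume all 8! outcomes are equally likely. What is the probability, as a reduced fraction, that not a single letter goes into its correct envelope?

Favorable outcomes: !8 = 14833.
Total outcomes: 8! = 40320.
Probability = 14833/40320 = 2119/5760.

2119/5760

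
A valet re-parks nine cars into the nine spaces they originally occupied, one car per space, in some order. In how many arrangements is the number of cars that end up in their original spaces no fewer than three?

# with exactly i fixed is C(9,i)·!(9-i); sum over i=3..9:
  i=3: C(9,3)·!6 = 84·265 = 22260
  i=4: C(9,4)·!5 = 126·44 = 5544
  i=5: C(9,5)·!4 = 126·9 = 1134
  i=6: C(9,6)·!3 = 84·2 = 168
  i=7: C(9,7)·!2 = 36·1 = 36
  i=8: C(9,8)·!1 = 9·0 = 0
  i=9: C(9,9)·!0 = 1·1 = 1
Total = 29143.

29143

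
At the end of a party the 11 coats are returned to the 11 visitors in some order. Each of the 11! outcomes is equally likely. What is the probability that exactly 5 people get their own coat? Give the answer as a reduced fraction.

Favorable outcomes: C(11,5)·!6 = 462·265 = 122430.
Total outcomes: 11! = 39916800.
Probability = 122430/39916800 = 53/17280.

53/17280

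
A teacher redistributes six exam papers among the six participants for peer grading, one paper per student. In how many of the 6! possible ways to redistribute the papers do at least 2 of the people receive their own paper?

# with exactly i fixed is C(6,i)·!(6-i); sum over i=2..6:
  i=2: C(6,2)·!4 = 15·9 = 135
  i=3: C(6,3)·!3 = 20·2 = 40
  i=4: C(6,4)·!2 = 15·1 = 15
  i=5: C(6,5)·!1 = 6·0 = 0
  i=6: C(6,6)·!0 = 1·1 = 1
Total = 191.

191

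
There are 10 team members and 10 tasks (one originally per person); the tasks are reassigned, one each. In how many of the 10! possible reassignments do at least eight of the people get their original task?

46

# with exactly i fixed is C(10,i)·!(10-i); sum over i=8..10:
  i=8: C(10,8)·!2 = 45·1 = 45
  i=9: C(10,9)·!1 = 10·0 = 0
  i=10: C(10,10)·!0 = 1·1 = 1
Total = 46.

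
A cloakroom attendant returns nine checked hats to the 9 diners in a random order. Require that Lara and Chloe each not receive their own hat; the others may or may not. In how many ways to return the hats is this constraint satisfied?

287280

Inclusion-exclusion on the 2 forbidden self-matches:
Σ_{j=0}^{2} (-1)^j C(2,j)(9-j)!
= C(2,0)·9! - C(2,1)·8! + C(2,2)·7!
= 362880 - 80640 + 5040
= 287280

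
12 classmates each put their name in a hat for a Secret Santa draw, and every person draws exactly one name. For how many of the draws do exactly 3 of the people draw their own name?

Pick the 3 fixed positions: C(12,3) = 220 ways.
The other 9 form a derangement: !9 = 133496.
Total: 220 × 133496 = 29369120.

29369120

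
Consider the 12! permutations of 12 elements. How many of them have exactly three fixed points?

29369120

Choose which 3 of the 12 are fixed: C(12,3) = 220.
The remaining 9 must be deranged: !9 = 133496.
Total: 220 × 133496 = 29369120.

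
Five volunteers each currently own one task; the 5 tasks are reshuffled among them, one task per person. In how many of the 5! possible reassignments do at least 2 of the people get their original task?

31

# with exactly i fixed is C(5,i)·!(5-i); sum over i=2..5:
  i=2: C(5,2)·!3 = 10·2 = 20
  i=3: C(5,3)·!2 = 10·1 = 10
  i=4: C(5,4)·!1 = 5·0 = 0
  i=5: C(5,5)·!0 = 1·1 = 1
Total = 31.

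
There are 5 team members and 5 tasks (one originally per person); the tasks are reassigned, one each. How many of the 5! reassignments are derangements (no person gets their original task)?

44

The subfactorial !5 = [5!/e] (nearest integer).
5! = 120, and 120/e ≈ 44.15, so !5 = 44.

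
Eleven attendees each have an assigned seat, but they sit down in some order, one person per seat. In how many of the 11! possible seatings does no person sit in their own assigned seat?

The subfactorial !11 = [11!/e] (nearest integer).
11! = 39916800, and 39916800/e ≈ 14684570.08, so !11 = 14684570.

14684570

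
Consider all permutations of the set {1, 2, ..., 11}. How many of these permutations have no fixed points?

14684570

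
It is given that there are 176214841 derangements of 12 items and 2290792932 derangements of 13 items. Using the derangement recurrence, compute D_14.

D_14 = (14-1)·(D_13 + D_12) = 13·(2290792932 + 176214841) = 13·2467007773 = 32071101049.

32071101049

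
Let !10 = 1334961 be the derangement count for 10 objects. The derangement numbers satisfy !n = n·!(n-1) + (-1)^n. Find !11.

14684570

!11 = 11·1334961 - 1 = 14684570.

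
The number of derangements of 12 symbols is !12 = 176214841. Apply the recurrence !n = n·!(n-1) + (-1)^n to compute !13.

!13 = 13·176214841 - 1 = 2290792932.

2290792932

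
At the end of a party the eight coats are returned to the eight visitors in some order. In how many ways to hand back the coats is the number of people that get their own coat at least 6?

29

# with exactly i fixed is C(8,i)·!(8-i); sum over i=6..8:
  i=6: C(8,6)·!2 = 28·1 = 28
  i=7: C(8,7)·!1 = 8·0 = 0
  i=8: C(8,8)·!0 = 1·1 = 1
Total = 29.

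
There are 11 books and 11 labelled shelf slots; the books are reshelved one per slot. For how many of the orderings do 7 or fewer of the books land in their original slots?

39916414

# with exactly i fixed is C(11,i)·!(11-i); sum over i=0..7:
  i=0: C(11,0)·!11 = 1·14684570 = 14684570
  i=1: C(11,1)·!10 = 11·1334961 = 14684571
  i=2: C(11,2)·!9 = 55·133496 = 7342280
  i=3: C(11,3)·!8 = 165·14833 = 2447445
  i=4: C(11,4)·!7 = 330·1854 = 611820
  i=5: C(11,5)·!6 = 462·265 = 122430
  i=6: C(11,6)·!5 = 462·44 = 20328
  i=7: C(11,7)·!4 = 330·9 = 2970
Total = 39916414.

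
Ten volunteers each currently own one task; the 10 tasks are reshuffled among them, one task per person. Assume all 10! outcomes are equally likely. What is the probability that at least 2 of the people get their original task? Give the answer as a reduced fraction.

958879/3628800

Favorable outcomes: Σ_{i≥2} C(10,i)·!(10-i) = 45·14833 + 120·1854 + 210·265 + 252·44 + 210·9 + 120·2 + 45·1 + 10·0 + 1·1 = 958879.
Total outcomes: 10! = 3628800.
Probability = 958879/3628800 = 958879/3628800.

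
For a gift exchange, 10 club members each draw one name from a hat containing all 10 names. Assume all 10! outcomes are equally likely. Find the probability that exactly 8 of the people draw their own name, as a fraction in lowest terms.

1/80640

Favorable outcomes: C(10,8)·!2 = 45·1 = 45.
Total outcomes: 10! = 3628800.
Probability = 45/3628800 = 1/80640.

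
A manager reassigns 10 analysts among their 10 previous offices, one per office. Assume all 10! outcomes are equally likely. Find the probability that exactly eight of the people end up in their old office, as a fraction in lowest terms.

1/80640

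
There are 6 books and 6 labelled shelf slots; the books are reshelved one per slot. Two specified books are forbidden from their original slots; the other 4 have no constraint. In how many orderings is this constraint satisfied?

504

Inclusion-exclusion on the 2 forbidden self-matches:
Σ_{j=0}^{2} (-1)^j C(2,j)(6-j)!
= C(2,0)·6! - C(2,1)·5! + C(2,2)·4!
= 720 - 240 + 24
= 504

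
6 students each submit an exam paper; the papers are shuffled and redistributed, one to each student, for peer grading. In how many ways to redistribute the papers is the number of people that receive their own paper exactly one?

Choose which one of the 6 is fixed: C(6,1) = 6.
The remaining 5 must be deranged: !5 = 44.
Total: 6 × 44 = 264.

264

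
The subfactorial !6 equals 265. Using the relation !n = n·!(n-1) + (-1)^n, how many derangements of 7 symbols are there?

1854

!7 = 7·265 - 1 = 1854.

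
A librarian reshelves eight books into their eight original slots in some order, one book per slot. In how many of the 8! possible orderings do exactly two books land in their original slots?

7420

Pick the 2 fixed positions: C(8,2) = 28 ways.
The remaining 6 must be deranged: !6 = 265.
Total: 28 × 265 = 7420.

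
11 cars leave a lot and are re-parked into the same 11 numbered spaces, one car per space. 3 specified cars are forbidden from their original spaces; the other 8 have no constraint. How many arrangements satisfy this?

Inclusion-exclusion on the 3 forbidden self-matches:
Σ_{j=0}^{3} (-1)^j C(3,j)(11-j)!
= C(3,0)·11! - C(3,1)·10! + C(3,2)·9! - C(3,3)·8!
= 39916800 - 10886400 + 1088640 - 40320
= 30078720

30078720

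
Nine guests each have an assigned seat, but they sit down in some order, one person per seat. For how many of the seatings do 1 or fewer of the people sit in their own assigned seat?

266993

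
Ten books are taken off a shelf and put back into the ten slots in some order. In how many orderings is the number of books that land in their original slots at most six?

Sum C(10,i)·!(10-i) for i = 0..6:
  i=0: C(10,0)·!10 = 1·1334961 = 1334961
  i=1: C(10,1)·!9 = 10·133496 = 1334960
  i=2: C(10,2)·!8 = 45·14833 = 667485
  i=3: C(10,3)·!7 = 120·1854 = 222480
  i=4: C(10,4)·!6 = 210·265 = 55650
  i=5: C(10,5)·!5 = 252·44 = 11088
  i=6: C(10,6)·!4 = 210·9 = 1890
Total = 3628514.

3628514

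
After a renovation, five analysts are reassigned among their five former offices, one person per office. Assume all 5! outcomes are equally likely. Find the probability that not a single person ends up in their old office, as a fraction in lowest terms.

11/30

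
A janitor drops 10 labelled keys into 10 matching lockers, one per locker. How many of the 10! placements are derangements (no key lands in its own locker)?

1334961

!10 = 10! · Σ_{k=0}^{10} (-1)^k/k!
= 10! - 10!/1! + 10!/2! - 10!/3! + 10!/4! - 10!/5! + 10!/6! - 10!/7! + 10!/8! - 10!/9! + 10!/10!
= 3628800 - 3628800 + 1814400 - 604800 + 151200 - 30240 + 5040 - 720 + 90 - 10 + 1
= 1334961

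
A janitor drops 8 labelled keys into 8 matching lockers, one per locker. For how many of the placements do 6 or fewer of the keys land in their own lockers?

Sum C(8,i)·!(8-i) for i = 0..6:
  i=0: C(8,0)·!8 = 1·14833 = 14833
  i=1: C(8,1)·!7 = 8·1854 = 14832
  i=2: C(8,2)·!6 = 28·265 = 7420
  i=3: C(8,3)·!5 = 56·44 = 2464
  i=4: C(8,4)·!4 = 70·9 = 630
  i=5: C(8,5)·!3 = 56·2 = 112
  i=6: C(8,6)·!2 = 28·1 = 28
Total = 40319.

40319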